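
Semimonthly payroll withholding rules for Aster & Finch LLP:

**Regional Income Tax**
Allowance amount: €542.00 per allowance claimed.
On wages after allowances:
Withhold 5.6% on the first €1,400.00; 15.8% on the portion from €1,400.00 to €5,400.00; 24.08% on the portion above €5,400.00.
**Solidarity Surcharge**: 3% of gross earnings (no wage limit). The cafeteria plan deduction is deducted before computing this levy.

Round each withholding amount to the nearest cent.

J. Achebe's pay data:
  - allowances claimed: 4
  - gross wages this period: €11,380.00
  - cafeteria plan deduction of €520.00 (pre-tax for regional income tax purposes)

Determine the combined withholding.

Regional Income Tax: taxable = €11,380.00 − €520.00 − 4×€542.00 = €8,692.00
  €710.40 + 24.08% × (€8,692.00 − €5,400.00) = €710.40 + 24.08% × €3,292.00 = €1,503.11
Solidarity Surcharge: 3% × €10,860.00 = €325.80
Total: €1,503.11 + €325.80 = €1,828.91

€1,828.91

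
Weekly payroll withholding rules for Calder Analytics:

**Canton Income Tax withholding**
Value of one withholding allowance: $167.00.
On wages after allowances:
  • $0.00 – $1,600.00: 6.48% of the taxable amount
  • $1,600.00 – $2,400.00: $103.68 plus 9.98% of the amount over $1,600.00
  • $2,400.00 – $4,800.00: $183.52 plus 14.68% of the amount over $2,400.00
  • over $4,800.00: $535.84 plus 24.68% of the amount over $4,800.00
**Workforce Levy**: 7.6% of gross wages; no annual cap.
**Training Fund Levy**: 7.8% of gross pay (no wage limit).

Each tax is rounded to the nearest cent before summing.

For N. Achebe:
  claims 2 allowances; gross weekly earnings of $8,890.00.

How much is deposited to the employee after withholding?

$6,058.12

Canton Income Tax: taxable = $8,890.00 − 2×$167.00 = $8,556.00
  $535.84 + 24.68% × ($8,556.00 − $4,800.00) = $535.84 + 24.68% × $3,756.00 = $1,462.82
Workforce Levy: 7.6% × $8,890.00 = $675.64
Training Fund Levy: 7.8% × $8,890.00 = $693.42
Total withheld: $1,462.82 + $675.64 + $693.42 = $2,831.88
Net pay: $8,890.00 − $2,831.88 = $6,058.12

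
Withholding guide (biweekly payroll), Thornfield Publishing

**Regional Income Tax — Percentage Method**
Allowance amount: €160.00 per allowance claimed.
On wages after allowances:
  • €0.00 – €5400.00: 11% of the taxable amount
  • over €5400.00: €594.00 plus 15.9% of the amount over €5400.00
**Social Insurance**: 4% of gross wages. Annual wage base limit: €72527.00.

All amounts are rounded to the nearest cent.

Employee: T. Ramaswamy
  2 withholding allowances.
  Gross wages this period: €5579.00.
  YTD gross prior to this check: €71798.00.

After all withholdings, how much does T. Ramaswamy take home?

Regional Income Tax: taxable = €5579.00 − 2×€160.00 = €5259.00
  11% × €5259.00 = €578.49
Social Insurance: cap €72527.00 − YTD €71798.00 = €729.00 subject; 4% × €729.00 = €29.16
Total withheld: €578.49 + €29.16 = €607.65
Net pay: €5579.00 − €607.65 = €4971.35

€4971.35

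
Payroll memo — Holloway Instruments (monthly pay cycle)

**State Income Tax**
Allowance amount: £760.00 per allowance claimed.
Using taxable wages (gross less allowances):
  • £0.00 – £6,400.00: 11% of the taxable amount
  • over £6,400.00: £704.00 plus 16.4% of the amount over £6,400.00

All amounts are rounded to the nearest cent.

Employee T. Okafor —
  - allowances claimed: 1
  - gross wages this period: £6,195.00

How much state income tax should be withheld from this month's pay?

State Income Tax: taxable = £6,195.00 − 1×£760.00 = £5,435.00
  11% × £5,435.00 = £597.85

£597.85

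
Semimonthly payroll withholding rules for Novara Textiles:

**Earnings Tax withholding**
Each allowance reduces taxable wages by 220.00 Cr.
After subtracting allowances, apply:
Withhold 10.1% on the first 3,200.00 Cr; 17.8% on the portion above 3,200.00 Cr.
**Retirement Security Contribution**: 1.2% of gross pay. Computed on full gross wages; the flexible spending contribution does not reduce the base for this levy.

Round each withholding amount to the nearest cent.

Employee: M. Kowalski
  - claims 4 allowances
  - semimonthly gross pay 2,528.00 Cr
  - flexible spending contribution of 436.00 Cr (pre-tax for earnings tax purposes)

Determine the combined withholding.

Earnings Tax: taxable = 2,528.00 Cr − 436.00 Cr − 4×220.00 Cr = 1,212.00 Cr
  10.1% × 1,212.00 Cr = 122.41 Cr
Retirement Security Contribution: 1.2% × 2,528.00 Cr = 30.34 Cr
Total: 122.41 Cr + 30.34 Cr = 152.75 Cr

152.75 Cr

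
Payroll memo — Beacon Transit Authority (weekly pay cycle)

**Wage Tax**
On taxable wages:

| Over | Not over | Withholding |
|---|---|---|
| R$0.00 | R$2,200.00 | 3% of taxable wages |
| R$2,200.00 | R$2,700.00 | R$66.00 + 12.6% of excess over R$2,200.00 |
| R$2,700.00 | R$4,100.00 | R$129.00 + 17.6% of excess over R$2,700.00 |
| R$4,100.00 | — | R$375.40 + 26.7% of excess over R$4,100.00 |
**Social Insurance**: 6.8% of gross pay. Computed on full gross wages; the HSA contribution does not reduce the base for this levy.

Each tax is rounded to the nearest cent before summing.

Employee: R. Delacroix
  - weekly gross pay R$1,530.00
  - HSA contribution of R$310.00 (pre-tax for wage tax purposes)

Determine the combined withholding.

R$140.64

Wage Tax: taxable = R$1,530.00 − R$310.00 = R$1,220.00
  3% × R$1,220.00 = R$36.60
Social Insurance: 6.8% × R$1,530.00 = R$104.04
Total: R$36.60 + R$104.04 = R$140.64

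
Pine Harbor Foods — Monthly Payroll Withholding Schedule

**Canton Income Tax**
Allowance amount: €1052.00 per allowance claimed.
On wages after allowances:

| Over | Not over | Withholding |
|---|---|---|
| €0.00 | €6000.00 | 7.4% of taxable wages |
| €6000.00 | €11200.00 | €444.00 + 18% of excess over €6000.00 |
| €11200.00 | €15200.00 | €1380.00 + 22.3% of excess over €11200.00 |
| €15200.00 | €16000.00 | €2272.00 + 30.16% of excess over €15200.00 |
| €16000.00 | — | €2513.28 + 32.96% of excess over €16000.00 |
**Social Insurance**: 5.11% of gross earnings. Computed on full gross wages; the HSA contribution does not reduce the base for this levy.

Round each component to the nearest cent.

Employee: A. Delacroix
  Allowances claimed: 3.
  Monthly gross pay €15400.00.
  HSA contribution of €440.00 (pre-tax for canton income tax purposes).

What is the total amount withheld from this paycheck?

€2301.63

Canton Income Tax: taxable = €15400.00 − €440.00 − 3×€1052.00 = €11804.00
  €1380.00 + 22.3% × (€11804.00 − €11200.00) = €1380.00 + 22.3% × €604.00 = €1514.69
Social Insurance: 5.11% × €15400.00 = €786.94
Total: €1514.69 + €786.94 = €2301.63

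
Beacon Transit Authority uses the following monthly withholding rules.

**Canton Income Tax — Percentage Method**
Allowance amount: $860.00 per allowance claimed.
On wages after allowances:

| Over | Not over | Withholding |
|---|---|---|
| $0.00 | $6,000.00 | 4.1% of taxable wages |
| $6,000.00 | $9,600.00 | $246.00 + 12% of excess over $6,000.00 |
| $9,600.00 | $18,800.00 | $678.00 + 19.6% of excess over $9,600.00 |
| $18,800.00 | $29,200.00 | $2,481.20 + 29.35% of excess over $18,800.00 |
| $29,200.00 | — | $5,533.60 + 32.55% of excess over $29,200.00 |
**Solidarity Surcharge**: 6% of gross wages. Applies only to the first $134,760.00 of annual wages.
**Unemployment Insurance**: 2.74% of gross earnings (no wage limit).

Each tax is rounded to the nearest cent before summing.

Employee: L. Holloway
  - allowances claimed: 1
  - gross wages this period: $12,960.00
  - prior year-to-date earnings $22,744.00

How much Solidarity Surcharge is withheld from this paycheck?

$777.60

Solidarity Surcharge: 6% × $12,960.00 = $777.60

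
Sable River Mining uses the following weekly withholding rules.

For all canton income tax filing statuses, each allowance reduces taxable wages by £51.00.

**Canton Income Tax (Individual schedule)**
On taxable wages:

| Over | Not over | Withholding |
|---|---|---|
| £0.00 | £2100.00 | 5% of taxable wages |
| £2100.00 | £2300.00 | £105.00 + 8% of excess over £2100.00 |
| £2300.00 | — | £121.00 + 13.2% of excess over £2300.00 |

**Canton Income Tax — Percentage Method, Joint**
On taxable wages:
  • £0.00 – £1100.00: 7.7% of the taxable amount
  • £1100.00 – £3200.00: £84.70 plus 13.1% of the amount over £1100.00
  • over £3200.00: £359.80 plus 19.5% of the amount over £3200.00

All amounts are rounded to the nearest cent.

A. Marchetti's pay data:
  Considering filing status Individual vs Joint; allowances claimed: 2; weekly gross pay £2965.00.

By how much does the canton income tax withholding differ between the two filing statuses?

Canton Income Tax (Individual): taxable = £2965.00 − 2×£51.00 = £2863.00
  £121.00 + 13.2% × (£2863.00 − £2300.00) = £121.00 + 13.2% × £563.00 = £195.32
Canton Income Tax (Joint): taxable = £2965.00 − 2×£51.00 = £2863.00
  £84.70 + 13.1% × (£2863.00 − £1100.00) = £84.70 + 13.1% × £1763.00 = £315.65
Difference: |£195.32 − £315.65| = £120.33 (higher under Joint)

£120.33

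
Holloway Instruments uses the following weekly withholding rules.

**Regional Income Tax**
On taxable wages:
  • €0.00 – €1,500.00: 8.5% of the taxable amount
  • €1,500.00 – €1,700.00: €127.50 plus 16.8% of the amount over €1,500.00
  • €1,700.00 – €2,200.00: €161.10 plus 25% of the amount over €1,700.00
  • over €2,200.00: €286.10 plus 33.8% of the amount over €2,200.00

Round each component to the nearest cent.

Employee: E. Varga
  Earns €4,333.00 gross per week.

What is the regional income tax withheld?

€1,007.05

Regional Income Tax: taxable = €4,333.00
  €286.10 + 33.8% × (€4,333.00 − €2,200.00) = €286.10 + 33.8% × €2,133.00 = €1,007.05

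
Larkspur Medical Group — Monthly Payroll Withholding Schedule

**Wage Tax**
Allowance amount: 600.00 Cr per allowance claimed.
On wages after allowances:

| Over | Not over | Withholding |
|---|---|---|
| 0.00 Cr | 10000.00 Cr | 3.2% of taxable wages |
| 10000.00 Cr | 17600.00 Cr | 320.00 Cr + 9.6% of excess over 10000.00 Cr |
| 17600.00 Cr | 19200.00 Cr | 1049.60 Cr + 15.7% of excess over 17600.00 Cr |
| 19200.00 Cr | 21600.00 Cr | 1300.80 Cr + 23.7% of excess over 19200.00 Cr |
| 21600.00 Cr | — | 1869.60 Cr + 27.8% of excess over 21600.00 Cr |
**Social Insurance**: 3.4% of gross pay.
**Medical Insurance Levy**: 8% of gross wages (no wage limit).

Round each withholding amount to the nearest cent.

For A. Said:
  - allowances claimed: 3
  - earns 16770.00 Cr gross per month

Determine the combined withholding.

Wage Tax: taxable = 16770.00 Cr − 3×600.00 Cr = 14970.00 Cr
  320.00 Cr + 9.6% × (14970.00 Cr − 10000.00 Cr) = 320.00 Cr + 9.6% × 4970.00 Cr = 797.12 Cr
Social Insurance: 3.4% × 16770.00 Cr = 570.18 Cr
Medical Insurance Levy: 8% × 16770.00 Cr = 1341.60 Cr
Total: 797.12 Cr + 570.18 Cr + 1341.60 Cr = 2708.90 Cr

2708.90 Cr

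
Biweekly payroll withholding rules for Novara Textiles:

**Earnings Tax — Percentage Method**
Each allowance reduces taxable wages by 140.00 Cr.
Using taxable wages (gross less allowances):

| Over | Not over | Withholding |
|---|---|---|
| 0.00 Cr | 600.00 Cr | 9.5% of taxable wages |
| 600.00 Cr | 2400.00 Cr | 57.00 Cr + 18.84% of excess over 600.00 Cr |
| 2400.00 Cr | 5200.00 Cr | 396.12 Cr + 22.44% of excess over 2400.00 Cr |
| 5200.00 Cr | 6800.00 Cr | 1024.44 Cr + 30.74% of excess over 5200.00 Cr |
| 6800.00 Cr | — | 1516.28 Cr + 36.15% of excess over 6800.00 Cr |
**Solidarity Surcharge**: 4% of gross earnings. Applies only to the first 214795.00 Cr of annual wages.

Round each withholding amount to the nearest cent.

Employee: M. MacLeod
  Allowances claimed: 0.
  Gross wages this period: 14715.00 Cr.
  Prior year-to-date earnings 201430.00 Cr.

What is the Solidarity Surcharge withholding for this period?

534.60 Cr

Solidarity Surcharge: cap 214795.00 Cr − YTD 201430.00 Cr = 13365.00 Cr subject; 4% × 13365.00 Cr = 534.60 Cr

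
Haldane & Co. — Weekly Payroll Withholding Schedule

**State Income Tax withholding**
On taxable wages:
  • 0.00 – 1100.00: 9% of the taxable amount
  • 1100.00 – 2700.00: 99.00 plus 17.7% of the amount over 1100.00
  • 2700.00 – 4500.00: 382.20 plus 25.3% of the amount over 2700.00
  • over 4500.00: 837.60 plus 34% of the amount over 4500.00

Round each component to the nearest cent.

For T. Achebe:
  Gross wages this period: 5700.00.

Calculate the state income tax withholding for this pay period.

1245.60

State Income Tax: taxable = 5700.00
  837.60 + 34% × (5700.00 − 4500.00) = 837.60 + 34% × 1200.00 = 1245.60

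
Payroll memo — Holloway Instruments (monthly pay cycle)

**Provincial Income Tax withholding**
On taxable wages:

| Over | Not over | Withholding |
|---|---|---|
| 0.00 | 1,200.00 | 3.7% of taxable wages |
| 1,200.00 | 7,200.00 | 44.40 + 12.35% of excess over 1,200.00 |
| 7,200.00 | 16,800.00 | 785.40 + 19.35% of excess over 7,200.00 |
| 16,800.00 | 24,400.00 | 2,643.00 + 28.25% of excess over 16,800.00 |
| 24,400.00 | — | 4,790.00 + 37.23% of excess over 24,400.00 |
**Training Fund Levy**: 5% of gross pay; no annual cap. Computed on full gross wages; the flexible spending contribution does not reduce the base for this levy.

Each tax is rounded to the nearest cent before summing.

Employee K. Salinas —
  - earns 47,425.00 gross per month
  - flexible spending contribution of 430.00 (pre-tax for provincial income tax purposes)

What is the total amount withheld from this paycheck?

15,573.37

Provincial Income Tax: taxable = 47,425.00 − 430.00 = 46,995.00
  4,790.00 + 37.23% × (46,995.00 − 24,400.00) = 4,790.00 + 37.23% × 22,595.00 = 13,202.12
Training Fund Levy: 5% × 47,425.00 = 2,371.25
Total: 13,202.12 + 2,371.25 = 15,573.37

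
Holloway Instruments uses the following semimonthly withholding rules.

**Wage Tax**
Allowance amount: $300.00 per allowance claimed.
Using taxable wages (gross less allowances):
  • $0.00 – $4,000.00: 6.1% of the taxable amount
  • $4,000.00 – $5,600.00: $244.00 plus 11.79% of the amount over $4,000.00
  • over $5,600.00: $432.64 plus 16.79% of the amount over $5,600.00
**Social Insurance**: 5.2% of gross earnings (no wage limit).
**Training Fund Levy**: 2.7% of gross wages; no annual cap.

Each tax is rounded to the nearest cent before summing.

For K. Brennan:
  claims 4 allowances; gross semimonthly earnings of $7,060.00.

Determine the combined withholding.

$1,034.03

Wage Tax: taxable = $7,060.00 − 4×$300.00 = $5,860.00
  $432.64 + 16.79% × ($5,860.00 − $5,600.00) = $432.64 + 16.79% × $260.00 = $476.29
Social Insurance: 5.2% × $7,060.00 = $367.12
Training Fund Levy: 2.7% × $7,060.00 = $190.62
Total: $476.29 + $367.12 + $190.62 = $1,034.03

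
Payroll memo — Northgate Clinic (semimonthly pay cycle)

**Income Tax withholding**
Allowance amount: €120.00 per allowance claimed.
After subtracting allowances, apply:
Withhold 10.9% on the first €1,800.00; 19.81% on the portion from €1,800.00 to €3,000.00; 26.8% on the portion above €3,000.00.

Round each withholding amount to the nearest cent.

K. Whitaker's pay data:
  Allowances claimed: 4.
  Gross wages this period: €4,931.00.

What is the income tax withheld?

€822.79

Income Tax: taxable = €4,931.00 − 4×€120.00 = €4,451.00
  €433.92 + 26.8% × (€4,451.00 − €3,000.00) = €433.92 + 26.8% × €1,451.00 = €822.79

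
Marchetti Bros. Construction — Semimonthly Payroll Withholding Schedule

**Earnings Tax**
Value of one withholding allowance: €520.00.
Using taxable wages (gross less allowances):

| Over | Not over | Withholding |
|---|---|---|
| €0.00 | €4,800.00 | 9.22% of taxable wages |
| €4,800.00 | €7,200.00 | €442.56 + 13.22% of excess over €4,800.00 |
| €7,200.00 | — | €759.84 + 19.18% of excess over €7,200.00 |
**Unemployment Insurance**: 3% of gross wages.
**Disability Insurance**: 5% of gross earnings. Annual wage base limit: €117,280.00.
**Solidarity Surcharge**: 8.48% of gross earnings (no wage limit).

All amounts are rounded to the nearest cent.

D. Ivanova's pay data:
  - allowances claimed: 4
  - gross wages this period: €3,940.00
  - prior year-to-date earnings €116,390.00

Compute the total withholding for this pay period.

Earnings Tax: taxable = €3,940.00 − 4×€520.00 = €1,860.00
  9.22% × €1,860.00 = €171.49
Unemployment Insurance: 3% × €3,940.00 = €118.20
Disability Insurance: cap €117,280.00 − YTD €116,390.00 = €890.00 subject; 5% × €890.00 = €44.50
Solidarity Surcharge: 8.48% × €3,940.00 = €334.11
Total: €171.49 + €118.20 + €44.50 + €334.11 = €668.30

€668.30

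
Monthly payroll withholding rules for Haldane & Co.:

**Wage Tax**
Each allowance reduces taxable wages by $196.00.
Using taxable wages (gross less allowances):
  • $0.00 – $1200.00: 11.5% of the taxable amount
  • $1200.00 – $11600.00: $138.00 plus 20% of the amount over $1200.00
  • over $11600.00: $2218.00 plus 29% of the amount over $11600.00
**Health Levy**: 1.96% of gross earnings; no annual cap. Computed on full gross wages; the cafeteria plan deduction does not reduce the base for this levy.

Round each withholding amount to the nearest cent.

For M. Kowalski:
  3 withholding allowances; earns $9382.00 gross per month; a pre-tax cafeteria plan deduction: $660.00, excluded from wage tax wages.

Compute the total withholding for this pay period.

$1708.69

Wage Tax: taxable = $9382.00 − $660.00 − 3×$196.00 = $8134.00
  $138.00 + 20% × ($8134.00 − $1200.00) = $138.00 + 20% × $6934.00 = $1524.80
Health Levy: 1.96% × $9382.00 = $183.89
Total: $1524.80 + $183.89 = $1708.69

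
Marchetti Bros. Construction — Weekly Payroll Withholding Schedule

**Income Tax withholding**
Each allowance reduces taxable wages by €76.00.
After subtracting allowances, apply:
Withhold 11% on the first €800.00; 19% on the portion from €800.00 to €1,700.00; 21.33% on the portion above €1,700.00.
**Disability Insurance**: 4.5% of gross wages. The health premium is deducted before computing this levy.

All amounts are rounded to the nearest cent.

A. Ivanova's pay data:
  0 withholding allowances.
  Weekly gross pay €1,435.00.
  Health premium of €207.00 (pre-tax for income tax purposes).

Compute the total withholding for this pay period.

€224.58

Income Tax: taxable = €1,435.00 − €207.00 = €1,228.00
  €88.00 + 19% × (€1,228.00 − €800.00) = €88.00 + 19% × €428.00 = €169.32
Disability Insurance: 4.5% × €1,228.00 = €55.26
Total: €169.32 + €55.26 = €224.58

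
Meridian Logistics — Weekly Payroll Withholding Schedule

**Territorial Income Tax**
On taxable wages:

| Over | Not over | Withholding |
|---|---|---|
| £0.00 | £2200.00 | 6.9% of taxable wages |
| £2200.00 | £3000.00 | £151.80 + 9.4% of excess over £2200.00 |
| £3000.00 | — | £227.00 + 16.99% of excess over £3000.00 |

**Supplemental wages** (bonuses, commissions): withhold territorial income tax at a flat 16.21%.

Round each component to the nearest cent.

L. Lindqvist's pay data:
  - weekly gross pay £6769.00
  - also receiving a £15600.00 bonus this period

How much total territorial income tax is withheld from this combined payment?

£3396.11

Territorial Income Tax: taxable = £6769.00
  £227.00 + 16.99% × (£6769.00 − £3000.00) = £227.00 + 16.99% × £3769.00 = £867.35
Supplemental (16.21% flat on bonus): 16.21% × £15600.00 = £2528.76
Total territorial income tax: £867.35 + £2528.76 = £3396.11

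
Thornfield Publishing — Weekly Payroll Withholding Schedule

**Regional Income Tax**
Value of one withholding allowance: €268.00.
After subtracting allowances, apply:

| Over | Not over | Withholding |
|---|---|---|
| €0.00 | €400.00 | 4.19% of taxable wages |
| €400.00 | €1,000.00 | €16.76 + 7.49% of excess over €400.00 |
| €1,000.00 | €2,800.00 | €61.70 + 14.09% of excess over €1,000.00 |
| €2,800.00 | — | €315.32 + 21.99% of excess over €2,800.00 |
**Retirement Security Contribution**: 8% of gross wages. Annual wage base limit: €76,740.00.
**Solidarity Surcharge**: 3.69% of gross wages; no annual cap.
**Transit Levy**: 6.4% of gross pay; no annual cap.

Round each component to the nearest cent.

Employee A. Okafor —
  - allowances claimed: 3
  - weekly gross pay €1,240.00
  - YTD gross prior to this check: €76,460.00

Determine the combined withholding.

€166.98

Regional Income Tax: taxable = €1,240.00 − 3×€268.00 = €436.00
  €16.76 + 7.49% × (€436.00 − €400.00) = €16.76 + 7.49% × €36.00 = €19.46
Retirement Security Contribution: cap €76,740.00 − YTD €76,460.00 = €280.00 subject; 8% × €280.00 = €22.40
Solidarity Surcharge: 3.69% × €1,240.00 = €45.76
Transit Levy: 6.4% × €1,240.00 = €79.36
Total: €19.46 + €22.40 + €45.76 + €79.36 = €166.98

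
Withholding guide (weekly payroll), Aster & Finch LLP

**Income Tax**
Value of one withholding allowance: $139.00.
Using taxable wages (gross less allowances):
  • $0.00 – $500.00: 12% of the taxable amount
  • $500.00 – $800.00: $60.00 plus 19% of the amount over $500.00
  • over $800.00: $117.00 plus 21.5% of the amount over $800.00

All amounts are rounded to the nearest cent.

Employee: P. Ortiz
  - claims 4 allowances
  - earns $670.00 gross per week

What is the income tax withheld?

Income Tax: taxable = $670.00 − 4×$139.00 = $114.00
  12% × $114.00 = $13.68

$13.68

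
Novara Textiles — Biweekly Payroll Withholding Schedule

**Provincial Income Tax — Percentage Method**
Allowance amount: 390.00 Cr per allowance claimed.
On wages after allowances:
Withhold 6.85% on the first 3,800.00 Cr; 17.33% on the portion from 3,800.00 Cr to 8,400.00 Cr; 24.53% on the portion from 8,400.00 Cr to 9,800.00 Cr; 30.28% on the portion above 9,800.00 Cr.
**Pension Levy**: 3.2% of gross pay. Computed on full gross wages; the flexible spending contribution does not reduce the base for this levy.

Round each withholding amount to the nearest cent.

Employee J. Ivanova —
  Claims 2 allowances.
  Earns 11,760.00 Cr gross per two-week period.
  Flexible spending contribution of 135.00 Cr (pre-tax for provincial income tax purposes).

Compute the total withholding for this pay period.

Provincial Income Tax: taxable = 11,760.00 Cr − 135.00 Cr − 2×390.00 Cr = 10,845.00 Cr
  1,400.90 Cr + 30.28% × (10,845.00 Cr − 9,800.00 Cr) = 1,400.90 Cr + 30.28% × 1,045.00 Cr = 1,717.33 Cr
Pension Levy: 3.2% × 11,760.00 Cr = 376.32 Cr
Total: 1,717.33 Cr + 376.32 Cr = 2,093.65 Cr

2,093.65 Cr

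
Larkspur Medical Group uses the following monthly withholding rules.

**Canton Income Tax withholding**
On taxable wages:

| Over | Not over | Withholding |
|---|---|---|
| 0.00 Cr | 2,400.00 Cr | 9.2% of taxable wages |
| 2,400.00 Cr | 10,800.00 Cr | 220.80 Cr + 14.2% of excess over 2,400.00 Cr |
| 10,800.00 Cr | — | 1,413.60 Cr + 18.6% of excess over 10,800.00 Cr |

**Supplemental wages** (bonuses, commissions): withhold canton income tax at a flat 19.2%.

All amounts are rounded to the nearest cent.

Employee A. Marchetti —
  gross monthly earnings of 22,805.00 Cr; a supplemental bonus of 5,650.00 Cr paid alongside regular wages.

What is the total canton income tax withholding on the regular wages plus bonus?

Canton Income Tax: taxable = 22,805.00 Cr
  1,413.60 Cr + 18.6% × (22,805.00 Cr − 10,800.00 Cr) = 1,413.60 Cr + 18.6% × 12,005.00 Cr = 3,646.53 Cr
Supplemental (19.2% flat on bonus): 19.2% × 5,650.00 Cr = 1,084.80 Cr
Total canton income tax: 3,646.53 Cr + 1,084.80 Cr = 4,731.33 Cr

4,731.33 Cr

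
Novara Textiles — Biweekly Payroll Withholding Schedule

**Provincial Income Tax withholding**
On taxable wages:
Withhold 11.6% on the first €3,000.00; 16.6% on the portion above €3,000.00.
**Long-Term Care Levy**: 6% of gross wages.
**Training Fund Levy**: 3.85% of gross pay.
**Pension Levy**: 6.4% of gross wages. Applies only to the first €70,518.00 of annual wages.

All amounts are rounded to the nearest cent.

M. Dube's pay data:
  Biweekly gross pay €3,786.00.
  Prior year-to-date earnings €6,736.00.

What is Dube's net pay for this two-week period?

€2,692.30

Provincial Income Tax: taxable = €3,786.00
  €348.00 + 16.6% × (€3,786.00 − €3,000.00) = €348.00 + 16.6% × €786.00 = €478.48
Long-Term Care Levy: 6% × €3,786.00 = €227.16
Training Fund Levy: 3.85% × €3,786.00 = €145.76
Pension Levy: 6.4% × €3,786.00 = €242.30
Total withheld: €478.48 + €227.16 + €145.76 + €242.30 = €1,093.70
Net pay: €3,786.00 − €1,093.70 = €2,692.30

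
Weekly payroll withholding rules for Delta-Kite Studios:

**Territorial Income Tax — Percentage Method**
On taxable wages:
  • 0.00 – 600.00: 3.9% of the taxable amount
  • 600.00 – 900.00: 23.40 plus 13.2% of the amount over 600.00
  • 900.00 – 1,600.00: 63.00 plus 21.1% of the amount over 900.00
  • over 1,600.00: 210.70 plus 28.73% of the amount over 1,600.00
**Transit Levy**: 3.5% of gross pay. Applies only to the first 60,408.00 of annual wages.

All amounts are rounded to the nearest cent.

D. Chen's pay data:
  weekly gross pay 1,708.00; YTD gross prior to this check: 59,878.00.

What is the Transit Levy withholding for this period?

18.55

Transit Levy: cap 60,408.00 − YTD 59,878.00 = 530.00 subject; 3.5% × 530.00 = 18.55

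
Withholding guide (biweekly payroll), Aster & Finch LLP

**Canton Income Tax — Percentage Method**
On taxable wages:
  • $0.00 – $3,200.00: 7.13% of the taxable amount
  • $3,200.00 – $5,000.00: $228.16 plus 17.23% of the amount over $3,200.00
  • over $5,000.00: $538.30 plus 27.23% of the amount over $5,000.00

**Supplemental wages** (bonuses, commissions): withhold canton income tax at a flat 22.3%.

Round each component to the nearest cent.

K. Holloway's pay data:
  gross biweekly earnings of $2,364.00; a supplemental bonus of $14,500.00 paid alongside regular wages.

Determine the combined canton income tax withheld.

Canton Income Tax: taxable = $2,364.00
  7.13% × $2,364.00 = $168.55
Supplemental (22.3% flat on bonus): 22.3% × $14,500.00 = $3,233.50
Total canton income tax: $168.55 + $3,233.50 = $3,402.05

$3,402.05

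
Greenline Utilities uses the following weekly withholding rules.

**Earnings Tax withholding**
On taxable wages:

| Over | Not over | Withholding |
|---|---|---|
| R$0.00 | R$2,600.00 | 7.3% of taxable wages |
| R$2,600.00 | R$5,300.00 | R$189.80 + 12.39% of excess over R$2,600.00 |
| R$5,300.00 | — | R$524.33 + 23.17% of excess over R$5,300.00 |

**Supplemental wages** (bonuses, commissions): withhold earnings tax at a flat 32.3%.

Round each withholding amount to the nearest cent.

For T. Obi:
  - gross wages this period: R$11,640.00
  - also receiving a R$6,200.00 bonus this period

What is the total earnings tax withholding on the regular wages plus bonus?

Earnings Tax: taxable = R$11,640.00
  R$524.33 + 23.17% × (R$11,640.00 − R$5,300.00) = R$524.33 + 23.17% × R$6,340.00 = R$1,993.31
Supplemental (32.3% flat on bonus): 32.3% × R$6,200.00 = R$2,002.60
Total earnings tax: R$1,993.31 + R$2,002.60 = R$3,995.91

R$3,995.91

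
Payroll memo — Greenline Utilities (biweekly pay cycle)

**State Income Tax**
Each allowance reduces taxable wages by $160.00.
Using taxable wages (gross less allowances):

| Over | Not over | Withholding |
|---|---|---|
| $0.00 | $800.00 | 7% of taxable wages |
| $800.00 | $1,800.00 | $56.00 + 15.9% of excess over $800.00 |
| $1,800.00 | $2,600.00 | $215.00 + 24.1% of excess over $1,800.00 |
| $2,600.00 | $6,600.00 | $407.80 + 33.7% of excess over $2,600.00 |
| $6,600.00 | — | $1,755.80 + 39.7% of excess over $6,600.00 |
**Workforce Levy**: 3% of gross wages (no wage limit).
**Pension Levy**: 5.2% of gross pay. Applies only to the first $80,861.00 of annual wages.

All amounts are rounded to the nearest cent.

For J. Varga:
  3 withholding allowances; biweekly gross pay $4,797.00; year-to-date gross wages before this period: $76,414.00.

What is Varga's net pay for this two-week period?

$3,435.42

State Income Tax: taxable = $4,797.00 − 3×$160.00 = $4,317.00
  $407.80 + 33.7% × ($4,317.00 − $2,600.00) = $407.80 + 33.7% × $1,717.00 = $986.43
Workforce Levy: 3% × $4,797.00 = $143.91
Pension Levy: cap $80,861.00 − YTD $76,414.00 = $4,447.00 subject; 5.2% × $4,447.00 = $231.24
Total withheld: $986.43 + $143.91 + $231.24 = $1,361.58
Net pay: $4,797.00 − $1,361.58 = $3,435.42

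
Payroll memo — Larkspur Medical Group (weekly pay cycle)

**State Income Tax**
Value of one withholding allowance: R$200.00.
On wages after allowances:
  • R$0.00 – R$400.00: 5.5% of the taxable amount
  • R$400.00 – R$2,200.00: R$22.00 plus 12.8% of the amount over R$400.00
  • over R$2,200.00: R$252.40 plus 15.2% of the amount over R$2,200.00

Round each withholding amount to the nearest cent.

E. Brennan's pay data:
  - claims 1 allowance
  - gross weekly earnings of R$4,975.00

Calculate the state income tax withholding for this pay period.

State Income Tax: taxable = R$4,975.00 − 1×R$200.00 = R$4,775.00
  R$252.40 + 15.2% × (R$4,775.00 − R$2,200.00) = R$252.40 + 15.2% × R$2,575.00 = R$643.80

R$643.80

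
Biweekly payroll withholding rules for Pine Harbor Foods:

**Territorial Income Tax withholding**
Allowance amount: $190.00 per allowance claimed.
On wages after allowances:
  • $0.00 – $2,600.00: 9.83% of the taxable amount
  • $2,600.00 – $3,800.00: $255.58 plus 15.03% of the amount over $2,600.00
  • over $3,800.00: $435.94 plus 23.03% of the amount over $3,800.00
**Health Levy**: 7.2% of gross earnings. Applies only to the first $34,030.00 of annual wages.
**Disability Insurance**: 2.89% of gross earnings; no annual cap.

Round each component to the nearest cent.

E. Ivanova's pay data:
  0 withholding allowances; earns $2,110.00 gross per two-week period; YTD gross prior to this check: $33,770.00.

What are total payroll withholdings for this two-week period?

Territorial Income Tax: taxable = $2,110.00
  9.83% × $2,110.00 = $207.41
Health Levy: cap $34,030.00 − YTD $33,770.00 = $260.00 subject; 7.2% × $260.00 = $18.72
Disability Insurance: 2.89% × $2,110.00 = $60.98
Total: $207.41 + $18.72 + $60.98 = $287.11

$287.11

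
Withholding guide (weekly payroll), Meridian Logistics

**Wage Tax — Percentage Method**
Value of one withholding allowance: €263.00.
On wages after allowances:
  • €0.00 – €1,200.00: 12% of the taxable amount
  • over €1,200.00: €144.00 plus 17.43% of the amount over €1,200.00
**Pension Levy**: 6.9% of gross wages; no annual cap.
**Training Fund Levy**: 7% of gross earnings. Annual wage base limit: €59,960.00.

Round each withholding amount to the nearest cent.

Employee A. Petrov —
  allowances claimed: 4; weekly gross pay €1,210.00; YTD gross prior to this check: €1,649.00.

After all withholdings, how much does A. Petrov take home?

€1,022.85

Wage Tax: taxable = €1,210.00 − 4×€263.00 = €158.00
  12% × €158.00 = €18.96
Pension Levy: 6.9% × €1,210.00 = €83.49
Training Fund Levy: 7% × €1,210.00 = €84.70
Total withheld: €18.96 + €83.49 + €84.70 = €187.15
Net pay: €1,210.00 − €187.15 = €1,022.85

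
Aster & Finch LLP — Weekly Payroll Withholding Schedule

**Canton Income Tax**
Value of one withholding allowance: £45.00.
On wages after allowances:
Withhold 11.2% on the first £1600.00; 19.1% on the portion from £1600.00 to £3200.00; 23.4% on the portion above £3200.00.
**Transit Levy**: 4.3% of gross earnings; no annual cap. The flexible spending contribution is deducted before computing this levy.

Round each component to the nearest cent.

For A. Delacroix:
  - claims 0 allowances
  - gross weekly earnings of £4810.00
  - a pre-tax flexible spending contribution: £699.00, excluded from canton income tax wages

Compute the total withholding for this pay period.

Canton Income Tax: taxable = £4810.00 − £699.00 = £4111.00
  £484.80 + 23.4% × (£4111.00 − £3200.00) = £484.80 + 23.4% × £911.00 = £697.97
Transit Levy: 4.3% × £4111.00 = £176.77
Total: £697.97 + £176.77 = £874.74

£874.74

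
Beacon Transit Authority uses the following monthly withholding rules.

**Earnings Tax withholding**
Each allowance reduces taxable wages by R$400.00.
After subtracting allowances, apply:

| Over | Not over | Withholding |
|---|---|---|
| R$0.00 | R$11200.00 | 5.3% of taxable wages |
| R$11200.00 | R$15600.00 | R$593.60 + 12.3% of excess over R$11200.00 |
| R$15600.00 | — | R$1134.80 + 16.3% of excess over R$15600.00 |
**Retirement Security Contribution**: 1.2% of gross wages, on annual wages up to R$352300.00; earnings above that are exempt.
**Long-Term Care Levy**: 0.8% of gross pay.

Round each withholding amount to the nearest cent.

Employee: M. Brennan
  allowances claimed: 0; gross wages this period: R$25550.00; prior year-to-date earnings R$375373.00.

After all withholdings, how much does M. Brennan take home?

Earnings Tax: taxable = R$25550.00
  R$1134.80 + 16.3% × (R$25550.00 − R$15600.00) = R$1134.80 + 16.3% × R$9950.00 = R$2756.65
Retirement Security Contribution: YTD R$375373.00 ≥ cap R$352300.00 → R$0.00
Long-Term Care Levy: 0.8% × R$25550.00 = R$204.40
Total withheld: R$2756.65 + R$0.00 + R$204.40 = R$2961.05
Net pay: R$25550.00 − R$2961.05 = R$22588.95

R$22588.95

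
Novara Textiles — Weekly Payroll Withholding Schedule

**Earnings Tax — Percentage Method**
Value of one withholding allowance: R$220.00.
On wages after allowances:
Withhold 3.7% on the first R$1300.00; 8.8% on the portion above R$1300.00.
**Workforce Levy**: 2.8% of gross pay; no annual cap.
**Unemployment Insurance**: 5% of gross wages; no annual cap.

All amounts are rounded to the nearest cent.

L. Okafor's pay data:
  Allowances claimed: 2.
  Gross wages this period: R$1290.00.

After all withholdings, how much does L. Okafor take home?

R$1157.93

Earnings Tax: taxable = R$1290.00 − 2×R$220.00 = R$850.00
  3.7% × R$850.00 = R$31.45
Workforce Levy: 2.8% × R$1290.00 = R$36.12
Unemployment Insurance: 5% × R$1290.00 = R$64.50
Total withheld: R$31.45 + R$36.12 + R$64.50 = R$132.07
Net pay: R$1290.00 − R$132.07 = R$1157.93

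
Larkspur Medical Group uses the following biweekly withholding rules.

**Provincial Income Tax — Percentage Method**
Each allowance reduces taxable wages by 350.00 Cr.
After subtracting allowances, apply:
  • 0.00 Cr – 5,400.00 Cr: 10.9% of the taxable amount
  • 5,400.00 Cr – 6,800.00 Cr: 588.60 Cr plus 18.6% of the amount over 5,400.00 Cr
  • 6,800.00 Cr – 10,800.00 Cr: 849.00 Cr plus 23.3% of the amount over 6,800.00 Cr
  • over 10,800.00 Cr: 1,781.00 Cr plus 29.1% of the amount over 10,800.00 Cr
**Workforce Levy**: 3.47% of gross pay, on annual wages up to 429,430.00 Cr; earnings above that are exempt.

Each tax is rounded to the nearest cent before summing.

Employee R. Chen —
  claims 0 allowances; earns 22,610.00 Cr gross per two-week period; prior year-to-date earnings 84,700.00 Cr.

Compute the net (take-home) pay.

Provincial Income Tax: taxable = 22,610.00 Cr
  1,781.00 Cr + 29.1% × (22,610.00 Cr − 10,800.00 Cr) = 1,781.00 Cr + 29.1% × 11,810.00 Cr = 5,217.71 Cr
Workforce Levy: 3.47% × 22,610.00 Cr = 784.57 Cr
Total withheld: 5,217.71 Cr + 784.57 Cr = 6,002.28 Cr
Net pay: 22,610.00 Cr − 6,002.28 Cr = 16,607.72 Cr

16,607.72 Cr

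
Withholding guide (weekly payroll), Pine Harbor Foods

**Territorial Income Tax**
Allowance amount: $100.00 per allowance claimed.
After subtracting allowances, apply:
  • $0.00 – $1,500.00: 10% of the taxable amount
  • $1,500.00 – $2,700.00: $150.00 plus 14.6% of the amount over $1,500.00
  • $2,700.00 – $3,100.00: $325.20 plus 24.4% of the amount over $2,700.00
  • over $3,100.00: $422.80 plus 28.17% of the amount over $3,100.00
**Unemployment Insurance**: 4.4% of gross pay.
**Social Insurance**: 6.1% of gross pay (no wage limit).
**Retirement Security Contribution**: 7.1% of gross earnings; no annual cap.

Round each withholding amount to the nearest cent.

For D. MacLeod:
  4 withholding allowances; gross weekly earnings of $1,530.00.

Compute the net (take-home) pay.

Territorial Income Tax: taxable = $1,530.00 − 4×$100.00 = $1,130.00
  10% × $1,130.00 = $113.00
Unemployment Insurance: 4.4% × $1,530.00 = $67.32
Social Insurance: 6.1% × $1,530.00 = $93.33
Retirement Security Contribution: 7.1% × $1,530.00 = $108.63
Total withheld: $113.00 + $67.32 + $93.33 + $108.63 = $382.28
Net pay: $1,530.00 − $382.28 = $1,147.72

$1,147.72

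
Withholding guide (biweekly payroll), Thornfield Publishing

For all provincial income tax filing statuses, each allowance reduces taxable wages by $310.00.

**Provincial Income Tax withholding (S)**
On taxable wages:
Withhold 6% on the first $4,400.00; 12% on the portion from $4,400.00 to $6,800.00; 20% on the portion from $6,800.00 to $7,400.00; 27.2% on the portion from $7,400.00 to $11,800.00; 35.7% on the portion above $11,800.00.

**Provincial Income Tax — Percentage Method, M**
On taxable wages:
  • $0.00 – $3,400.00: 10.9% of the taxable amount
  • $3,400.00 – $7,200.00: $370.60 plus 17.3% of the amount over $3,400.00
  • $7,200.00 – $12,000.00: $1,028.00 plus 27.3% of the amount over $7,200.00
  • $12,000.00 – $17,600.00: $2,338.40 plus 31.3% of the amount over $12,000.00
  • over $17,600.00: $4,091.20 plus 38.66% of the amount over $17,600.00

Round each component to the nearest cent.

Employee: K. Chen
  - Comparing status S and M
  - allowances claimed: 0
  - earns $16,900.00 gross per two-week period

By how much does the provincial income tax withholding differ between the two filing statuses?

Provincial Income Tax (S): taxable = $16,900.00
  $1,868.80 + 35.7% × ($16,900.00 − $11,800.00) = $1,868.80 + 35.7% × $5,100.00 = $3,689.50
Provincial Income Tax (M): taxable = $16,900.00
  $2,338.40 + 31.3% × ($16,900.00 − $12,000.00) = $2,338.40 + 31.3% × $4,900.00 = $3,872.10
Difference: |$3,689.50 − $3,872.10| = $182.60 (higher under M)

$182.60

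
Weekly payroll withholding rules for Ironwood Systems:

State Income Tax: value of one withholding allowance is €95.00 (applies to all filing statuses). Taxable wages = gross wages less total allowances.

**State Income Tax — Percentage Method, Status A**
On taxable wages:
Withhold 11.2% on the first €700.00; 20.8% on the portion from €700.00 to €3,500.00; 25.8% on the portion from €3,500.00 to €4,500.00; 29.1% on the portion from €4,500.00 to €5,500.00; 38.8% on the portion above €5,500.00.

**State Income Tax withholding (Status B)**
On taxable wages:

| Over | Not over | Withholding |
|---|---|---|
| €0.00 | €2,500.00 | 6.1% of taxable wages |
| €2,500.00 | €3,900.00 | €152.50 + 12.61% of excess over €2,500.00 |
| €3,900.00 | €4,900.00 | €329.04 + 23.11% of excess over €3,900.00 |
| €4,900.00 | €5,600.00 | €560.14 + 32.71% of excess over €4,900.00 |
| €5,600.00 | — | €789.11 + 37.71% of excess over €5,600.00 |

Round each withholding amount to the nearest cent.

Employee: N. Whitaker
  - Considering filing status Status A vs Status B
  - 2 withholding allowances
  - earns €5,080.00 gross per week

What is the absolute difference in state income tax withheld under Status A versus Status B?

State Income Tax (Status A): taxable = €5,080.00 − 2×€95.00 = €4,890.00
  €918.80 + 29.1% × (€4,890.00 − €4,500.00) = €918.80 + 29.1% × €390.00 = €1,032.29
State Income Tax (Status B): taxable = €5,080.00 − 2×€95.00 = €4,890.00
  €329.04 + 23.11% × (€4,890.00 − €3,900.00) = €329.04 + 23.11% × €990.00 = €557.83
Difference: |€1,032.29 − €557.83| = €474.46 (higher under Status A)

€474.46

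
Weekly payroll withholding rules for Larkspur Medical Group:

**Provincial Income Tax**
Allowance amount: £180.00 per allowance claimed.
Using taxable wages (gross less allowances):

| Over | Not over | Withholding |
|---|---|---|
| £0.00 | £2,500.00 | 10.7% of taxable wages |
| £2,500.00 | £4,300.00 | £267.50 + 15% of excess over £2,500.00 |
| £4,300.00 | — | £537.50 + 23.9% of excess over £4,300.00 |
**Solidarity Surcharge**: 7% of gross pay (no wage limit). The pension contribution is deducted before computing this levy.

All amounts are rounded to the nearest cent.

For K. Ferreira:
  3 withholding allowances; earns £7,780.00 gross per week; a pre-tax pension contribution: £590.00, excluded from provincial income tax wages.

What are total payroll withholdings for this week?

£1,602.45

Provincial Income Tax: taxable = £7,780.00 − £590.00 − 3×£180.00 = £6,650.00
  £537.50 + 23.9% × (£6,650.00 − £4,300.00) = £537.50 + 23.9% × £2,350.00 = £1,099.15
Solidarity Surcharge: 7% × £7,190.00 = £503.30
Total: £1,099.15 + £503.30 = £1,602.45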